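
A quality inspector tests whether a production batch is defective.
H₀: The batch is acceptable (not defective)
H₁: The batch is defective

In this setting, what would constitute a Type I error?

Answer: Rejecting an acceptable batch

Derivation:
Type I error: rejecting H₀ when it is actually true (false positive).
Type II error: failing to reject H₀ when H₁ is actually true (false negative).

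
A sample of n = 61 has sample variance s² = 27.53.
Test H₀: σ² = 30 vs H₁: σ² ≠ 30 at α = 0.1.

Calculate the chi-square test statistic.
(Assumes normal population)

Answer: χ² = 55.0600, fail to reject H₀

Derivation:
df = n - 1 = 60
χ² = (n-1)s²/σ₀² = 60×27.53/30 = 55.0600
Critical values: χ²_{0.95,60} = 43.188, χ²_{0.05,60} = 79.082
Rejection region: χ² < 43.188 or χ² > 79.082
Decision: fail to reject H₀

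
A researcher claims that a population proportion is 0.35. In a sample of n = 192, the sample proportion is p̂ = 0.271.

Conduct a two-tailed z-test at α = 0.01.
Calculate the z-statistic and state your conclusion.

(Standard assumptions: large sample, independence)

H₀: p = 0.35, H₁: p ≠ 0.35
Standard error: SE = √(p₀(1-p₀)/n) = √(0.35×0.65/192) = 0.034422
z-statistic: z = (p̂ - p₀)/SE = (0.271 - 0.35)/0.034422 = -2.2950
Critical value: z_0.005 = ±2.576
p-value = 0.0217
Decision: fail to reject H₀ at α = 0.01

Answer: z = -2.2950, fail to reject H₀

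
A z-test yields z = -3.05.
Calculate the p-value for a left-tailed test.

For z = -3.05:
p = P(Z < -3.05) = Φ(-3.05) = 0.0011

Answer: p-value ≈ 0.0011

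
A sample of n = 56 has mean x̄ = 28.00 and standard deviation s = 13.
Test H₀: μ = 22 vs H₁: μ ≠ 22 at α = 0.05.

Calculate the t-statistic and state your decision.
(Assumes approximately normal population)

df = n - 1 = 55
SE = s/√n = 13/√56 = 1.7372
t = (x̄ - μ₀)/SE = (28.00 - 22)/1.7372 = 3.4538
Critical value: t_{0.025,55} = ±2.004
p-value ≈ 0.0011
Decision: reject H₀

Answer: t = 3.4538, reject H₀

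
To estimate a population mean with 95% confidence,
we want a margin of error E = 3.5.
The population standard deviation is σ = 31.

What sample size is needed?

z_0.025 = 1.960
n = (z×σ/E)² = (1.960×31/3.5)²
n = 301.3696
Round up: n = 302

Answer: n = 302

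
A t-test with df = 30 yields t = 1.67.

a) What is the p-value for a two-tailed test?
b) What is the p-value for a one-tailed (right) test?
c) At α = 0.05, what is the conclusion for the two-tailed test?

Using t-distribution with df = 30:
a) Two-tailed: p = 2×P(T > 1.67) = 0.1053
b) One-tailed: p = P(T > 1.67) = 0.0527
c) 0.1053 ≥ 0.05, fail to reject H₀

Answer: a) 0.1053, b) 0.0527, c) fail to reject H₀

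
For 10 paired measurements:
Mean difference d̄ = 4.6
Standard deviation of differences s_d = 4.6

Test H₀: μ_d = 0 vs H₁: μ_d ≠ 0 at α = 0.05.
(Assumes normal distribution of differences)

df = n - 1 = 9
SE = s_d/√n = 4.6/√10 = 1.4546
t = d̄/SE = 4.6/1.4546 = 3.1624
Critical value: t_{0.025,9} = ±2.262
p-value ≈ 0.0115
Decision: reject H₀

Answer: t = 3.1624, reject H₀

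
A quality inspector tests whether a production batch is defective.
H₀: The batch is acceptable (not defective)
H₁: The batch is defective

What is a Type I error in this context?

Answer: Rejecting an acceptable batch

Derivation:
Type I error: rejecting H₀ when it is actually true (false positive).
Type II error: failing to reject H₀ when H₁ is actually true (false negative).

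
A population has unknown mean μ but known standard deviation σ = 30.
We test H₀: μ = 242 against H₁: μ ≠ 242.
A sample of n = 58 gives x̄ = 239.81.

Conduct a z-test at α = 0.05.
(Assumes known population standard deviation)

Standard error: SE = σ/√n = 30/√58 = 3.9392
z-statistic: z = (x̄ - μ₀)/SE = (239.81 - 242)/3.9392 = -0.5560
Critical value: ±1.960
p-value = 0.5782
Decision: fail to reject H₀

Answer: z = -0.5560, fail to reject H₀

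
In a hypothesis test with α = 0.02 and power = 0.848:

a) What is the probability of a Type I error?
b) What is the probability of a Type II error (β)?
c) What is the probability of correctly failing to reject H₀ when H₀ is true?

a) Type I error probability = α = 0.02
b) Power = P(reject H₀ | H₁ true) = 1 - β = 0.848, so Type II error probability = β = 1 - Power = 0.152
c) P(fail to reject H₀ | H₀ true) = 1 - α = 0.98

Answer: a) 0.02, b) 0.152, c) 0.98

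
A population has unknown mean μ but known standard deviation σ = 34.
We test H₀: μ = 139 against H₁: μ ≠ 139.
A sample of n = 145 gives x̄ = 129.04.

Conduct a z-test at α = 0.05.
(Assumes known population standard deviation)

Answer: z = -3.5275, reject H₀

Derivation:
Standard error: SE = σ/√n = 34/√145 = 2.8235
z-statistic: z = (x̄ - μ₀)/SE = (129.04 - 139)/2.8235 = -3.5275
Critical value: ±1.960
p-value = 0.0004
Decision: reject H₀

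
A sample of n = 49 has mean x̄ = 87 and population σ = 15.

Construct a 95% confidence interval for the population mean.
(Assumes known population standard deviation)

Confidence level: 95%, α = 0.05
z_0.025 = 1.960
SE = σ/√n = 15/√49 = 2.1429
Margin of error = 1.960 × 2.1429 = 4.2001
CI: x̄ ± margin = 87 ± 4.2001
CI: (82.7999, 91.2001)

Answer: (82.7999, 91.2001)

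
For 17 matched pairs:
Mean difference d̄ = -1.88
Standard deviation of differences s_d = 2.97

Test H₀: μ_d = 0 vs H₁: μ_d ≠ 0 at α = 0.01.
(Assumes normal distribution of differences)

Answer: t = -2.6100, fail to reject H₀

Derivation:
df = n - 1 = 16
SE = s_d/√n = 2.97/√17 = 0.7203
t = d̄/SE = -1.88/0.7203 = -2.6100
Critical value: t_{0.005,16} = ±2.921
p-value ≈ 0.0190
Decision: fail to reject H₀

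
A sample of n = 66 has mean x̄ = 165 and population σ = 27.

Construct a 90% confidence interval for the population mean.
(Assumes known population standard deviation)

Confidence level: 90%, α = 0.1
z_0.05 = 1.645
SE = σ/√n = 27/√66 = 3.3235
Margin of error = 1.645 × 3.3235 = 5.4672
CI: x̄ ± margin = 165 ± 5.4672
CI: (159.5328, 170.4672)

Answer: (159.5328, 170.4672)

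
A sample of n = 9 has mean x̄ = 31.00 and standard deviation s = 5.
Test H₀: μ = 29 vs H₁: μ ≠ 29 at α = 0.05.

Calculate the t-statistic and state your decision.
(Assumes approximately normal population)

Answer: t = 1.2000, fail to reject H₀

Derivation:
df = n - 1 = 8
SE = s/√n = 5/√9 = 1.6667
t = (x̄ - μ₀)/SE = (31.00 - 29)/1.6667 = 1.2000
Critical value: t_{0.025,8} = ±2.306
p-value ≈ 0.2645
Decision: fail to reject H₀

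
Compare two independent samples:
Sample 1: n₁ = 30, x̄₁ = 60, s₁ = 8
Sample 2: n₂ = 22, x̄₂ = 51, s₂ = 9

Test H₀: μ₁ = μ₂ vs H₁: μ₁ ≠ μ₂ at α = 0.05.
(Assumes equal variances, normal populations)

Answer: t = 3.8015, reject H₀

Derivation:
Pooled variance: s²_p = [29×8² + 21×9²]/(50) = 71.1400
s_p = 8.4345
SE = s_p×√(1/n₁ + 1/n₂) = 8.4345×√(1/30 + 1/22) = 2.3675
t = (x̄₁ - x̄₂)/SE = (60 - 51)/2.3675 = 3.8015
df = 50, t-critical = ±2.009
Decision: reject H₀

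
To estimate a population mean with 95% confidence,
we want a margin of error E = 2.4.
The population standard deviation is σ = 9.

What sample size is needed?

Answer: n = 55

Derivation:
z_0.025 = 1.960
n = (z×σ/E)² = (1.960×9/2.4)²
n = 54.0225
Round up: n = 55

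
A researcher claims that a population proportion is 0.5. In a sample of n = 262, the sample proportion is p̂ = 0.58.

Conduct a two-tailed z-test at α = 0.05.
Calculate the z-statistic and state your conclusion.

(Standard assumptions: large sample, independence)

Answer: z = 2.5898, reject H₀

Derivation:
H₀: p = 0.5, H₁: p ≠ 0.5
Standard error: SE = √(p₀(1-p₀)/n) = √(0.5×0.5/262) = 0.030890
z-statistic: z = (p̂ - p₀)/SE = (0.58 - 0.5)/0.030890 = 2.5898
Critical value: z_0.025 = ±1.960
p-value = 0.0096
Decision: reject H₀ at α = 0.05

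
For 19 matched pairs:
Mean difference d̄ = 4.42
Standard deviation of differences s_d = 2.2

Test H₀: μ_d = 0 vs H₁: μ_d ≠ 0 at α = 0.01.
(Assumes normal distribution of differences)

df = n - 1 = 18
SE = s_d/√n = 2.2/√19 = 0.5047
t = d̄/SE = 4.42/0.5047 = 8.7577
Critical value: t_{0.005,18} = ±2.878
p-value < 0.0001
Decision: reject H₀

Answer: t = 8.7577, reject H₀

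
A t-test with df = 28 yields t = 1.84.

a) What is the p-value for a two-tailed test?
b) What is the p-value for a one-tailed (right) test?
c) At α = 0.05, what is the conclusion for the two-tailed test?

Using t-distribution with df = 28:
a) Two-tailed: p = 2×P(T > 1.84) = 0.0764
b) One-tailed: p = P(T > 1.84) = 0.0382
c) 0.0764 ≥ 0.05, fail to reject H₀

Answer: a) 0.0764, b) 0.0382, c) fail to reject H₀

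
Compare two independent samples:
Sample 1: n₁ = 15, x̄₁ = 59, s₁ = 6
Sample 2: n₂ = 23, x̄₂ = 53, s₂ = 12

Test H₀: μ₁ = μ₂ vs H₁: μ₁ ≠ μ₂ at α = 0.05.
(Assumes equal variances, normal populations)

Pooled variance: s²_p = [14×6² + 22×12²]/(36) = 102.0000
s_p = 10.0995
SE = s_p×√(1/n₁ + 1/n₂) = 10.0995×√(1/15 + 1/23) = 3.3518
t = (x̄₁ - x̄₂)/SE = (59 - 53)/3.3518 = 1.7901
df = 36, t-critical = ±2.028
Decision: fail to reject H₀

Answer: t = 1.7901, fail to reject H₀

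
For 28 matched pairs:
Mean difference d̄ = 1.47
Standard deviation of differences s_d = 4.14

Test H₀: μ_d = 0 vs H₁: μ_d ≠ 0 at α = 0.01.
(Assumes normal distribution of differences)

df = n - 1 = 27
SE = s_d/√n = 4.14/√28 = 0.7824
t = d̄/SE = 1.47/0.7824 = 1.8788
Critical value: t_{0.005,27} = ±2.771
p-value ≈ 0.0711
Decision: fail to reject H₀

Answer: t = 1.8788, fail to reject H₀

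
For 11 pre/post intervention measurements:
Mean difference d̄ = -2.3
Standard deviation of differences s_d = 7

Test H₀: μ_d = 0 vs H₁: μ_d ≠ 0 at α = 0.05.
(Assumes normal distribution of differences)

Answer: t = -1.0897, fail to reject H₀

Derivation:
df = n - 1 = 10
SE = s_d/√n = 7/√11 = 2.1106
t = d̄/SE = -2.3/2.1106 = -1.0897
Critical value: t_{0.025,10} = ±2.228
p-value ≈ 0.3014
Decision: fail to reject H₀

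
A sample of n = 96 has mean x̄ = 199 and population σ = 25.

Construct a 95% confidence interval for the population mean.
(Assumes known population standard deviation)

Answer: (193.9989, 204.0011)

Derivation:
Confidence level: 95%, α = 0.05
z_0.025 = 1.960
SE = σ/√n = 25/√96 = 2.5516
Margin of error = 1.960 × 2.5516 = 5.0011
CI: x̄ ± margin = 199 ± 5.0011
CI: (193.9989, 204.0011)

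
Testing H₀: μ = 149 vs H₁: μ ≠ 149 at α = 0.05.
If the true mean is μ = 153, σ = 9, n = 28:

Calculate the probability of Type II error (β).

Answer: β ≈ 0.3476

Derivation:
SE = σ/√n = 9/√28 = 1.7008
Critical values: μ₀ ± z_0.025×SE = 149 ± 1.960×1.7008
Acceptance region: (145.6664, 152.3336)
Under H₁ (μ = 153): z_high = (152.3336 - 153)/1.7008 = -0.3918, z_low = (145.6664 - 153)/1.7008 = -4.3119
β = P(not reject | H₁) = Φ(-0.3918) - Φ(-4.3119) ≈ 0.3476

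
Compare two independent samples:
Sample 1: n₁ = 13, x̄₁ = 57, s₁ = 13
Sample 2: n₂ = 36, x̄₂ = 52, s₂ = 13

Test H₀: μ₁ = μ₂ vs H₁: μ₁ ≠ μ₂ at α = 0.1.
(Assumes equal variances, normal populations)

Pooled variance: s²_p = [12×13² + 35×13²]/(47) = 169.0000
s_p = 13.0000
SE = s_p×√(1/n₁ + 1/n₂) = 13.0000×√(1/13 + 1/36) = 4.2065
t = (x̄₁ - x̄₂)/SE = (57 - 52)/4.2065 = 1.1886
df = 47, t-critical = ±1.678
Decision: fail to reject H₀

Answer: t = 1.1886, fail to reject H₀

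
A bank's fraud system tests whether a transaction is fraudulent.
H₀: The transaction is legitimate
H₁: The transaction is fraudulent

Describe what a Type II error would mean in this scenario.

Answer: Allowing a fraudulent transaction to go through

Derivation:
A Type I error (probability α) occurs when we reject a true H₀.
A Type II error (probability β) occurs when we fail to reject a false H₀.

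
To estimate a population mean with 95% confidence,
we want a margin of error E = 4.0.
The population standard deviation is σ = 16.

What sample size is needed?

z_0.025 = 1.960
n = (z×σ/E)² = (1.960×16/4.0)²
n = 61.4656
Round up: n = 62

Answer: n = 62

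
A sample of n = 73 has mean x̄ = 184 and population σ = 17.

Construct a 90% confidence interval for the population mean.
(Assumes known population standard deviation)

Answer: (180.7269, 187.2731)

Derivation:
Confidence level: 90%, α = 0.1
z_0.05 = 1.645
SE = σ/√n = 17/√73 = 1.9897
Margin of error = 1.645 × 1.9897 = 3.2731
CI: x̄ ± margin = 184 ± 3.2731
CI: (180.7269, 187.2731)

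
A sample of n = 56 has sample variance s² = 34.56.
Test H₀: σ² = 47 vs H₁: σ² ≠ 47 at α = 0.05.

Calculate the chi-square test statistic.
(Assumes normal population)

Answer: χ² = 40.4426, fail to reject H₀

Derivation:
df = n - 1 = 55
χ² = (n-1)s²/σ₀² = 55×34.56/47 = 40.4426
Critical values: χ²_{0.975,55} = 36.398, χ²_{0.025,55} = 77.380
Rejection region: χ² < 36.398 or χ² > 77.380
Decision: fail to reject H₀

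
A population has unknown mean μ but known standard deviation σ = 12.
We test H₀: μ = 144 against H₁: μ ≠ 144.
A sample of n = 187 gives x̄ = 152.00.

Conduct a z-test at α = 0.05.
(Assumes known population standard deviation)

Standard error: SE = σ/√n = 12/√187 = 0.8775
z-statistic: z = (x̄ - μ₀)/SE = (152.00 - 144)/0.8775 = 9.1168
Critical value: ±1.960
p-value < 0.0001
Decision: reject H₀

Answer: z = 9.1168, reject H₀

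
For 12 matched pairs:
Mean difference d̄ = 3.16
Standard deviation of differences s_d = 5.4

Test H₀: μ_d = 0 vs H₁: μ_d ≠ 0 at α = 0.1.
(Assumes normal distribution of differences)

df = n - 1 = 11
SE = s_d/√n = 5.4/√12 = 1.5588
t = d̄/SE = 3.16/1.5588 = 2.0272
Critical value: t_{0.05,11} = ±1.796
p-value ≈ 0.0676
Decision: reject H₀

Answer: t = 2.0272, reject H₀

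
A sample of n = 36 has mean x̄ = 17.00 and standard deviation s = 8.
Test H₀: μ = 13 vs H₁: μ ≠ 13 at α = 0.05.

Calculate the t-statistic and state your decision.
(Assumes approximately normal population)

df = n - 1 = 35
SE = s/√n = 8/√36 = 1.3333
t = (x̄ - μ₀)/SE = (17.00 - 13)/1.3333 = 3.0001
Critical value: t_{0.025,35} = ±2.030
p-value ≈ 0.0049
Decision: reject H₀

Answer: t = 3.0001, reject H₀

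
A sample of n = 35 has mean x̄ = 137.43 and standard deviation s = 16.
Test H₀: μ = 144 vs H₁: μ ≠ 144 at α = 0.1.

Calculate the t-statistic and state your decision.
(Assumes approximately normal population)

df = n - 1 = 34
SE = s/√n = 16/√35 = 2.7045
t = (x̄ - μ₀)/SE = (137.43 - 144)/2.7045 = -2.4293
Critical value: t_{0.05,34} = ±1.691
p-value ≈ 0.0206
Decision: reject H₀

Answer: t = -2.4293, reject H₀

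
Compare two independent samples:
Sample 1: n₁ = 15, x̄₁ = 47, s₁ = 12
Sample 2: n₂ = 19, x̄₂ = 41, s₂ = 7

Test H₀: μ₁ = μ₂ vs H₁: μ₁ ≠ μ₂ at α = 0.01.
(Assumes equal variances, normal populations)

Answer: t = 1.8254, fail to reject H₀

Derivation:
Pooled variance: s²_p = [14×12² + 18×7²]/(32) = 90.5625
s_p = 9.5164
SE = s_p×√(1/n₁ + 1/n₂) = 9.5164×√(1/15 + 1/19) = 3.2869
t = (x̄₁ - x̄₂)/SE = (47 - 41)/3.2869 = 1.8254
df = 32, t-critical = ±2.738
Decision: fail to reject H₀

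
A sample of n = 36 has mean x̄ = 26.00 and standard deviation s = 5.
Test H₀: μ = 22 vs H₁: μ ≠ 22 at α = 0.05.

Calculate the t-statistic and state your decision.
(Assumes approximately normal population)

Answer: t = 4.8002, reject H₀

Derivation:
df = n - 1 = 35
SE = s/√n = 5/√36 = 0.8333
t = (x̄ - μ₀)/SE = (26.00 - 22)/0.8333 = 4.8002
Critical value: t_{0.025,35} = ±2.030
p-value < 0.0001
Decision: reject H₀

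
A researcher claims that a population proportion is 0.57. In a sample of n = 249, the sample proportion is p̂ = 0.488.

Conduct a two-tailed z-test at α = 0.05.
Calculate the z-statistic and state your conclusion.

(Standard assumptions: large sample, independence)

Answer: z = -2.6136, reject H₀

Derivation:
H₀: p = 0.57, H₁: p ≠ 0.57
Standard error: SE = √(p₀(1-p₀)/n) = √(0.57×0.43/249) = 0.031374
z-statistic: z = (p̂ - p₀)/SE = (0.488 - 0.57)/0.031374 = -2.6136
Critical value: z_0.025 = ±1.960
p-value = 0.0090
Decision: reject H₀ at α = 0.05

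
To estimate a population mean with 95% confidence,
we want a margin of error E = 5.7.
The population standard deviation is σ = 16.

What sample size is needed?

Answer: n = 31

Derivation:
z_0.025 = 1.960
n = (z×σ/E)² = (1.960×16/5.7)²
n = 30.2693
Round up: n = 31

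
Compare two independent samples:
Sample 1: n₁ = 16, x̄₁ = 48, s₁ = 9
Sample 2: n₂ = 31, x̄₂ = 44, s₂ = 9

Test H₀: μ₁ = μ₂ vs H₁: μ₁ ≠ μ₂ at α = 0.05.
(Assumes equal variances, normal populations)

Pooled variance: s²_p = [15×9² + 30×9²]/(45) = 81.0000
s_p = 9.0000
SE = s_p×√(1/n₁ + 1/n₂) = 9.0000×√(1/16 + 1/31) = 2.7705
t = (x̄₁ - x̄₂)/SE = (48 - 44)/2.7705 = 1.4438
df = 45, t-critical = ±2.014
Decision: fail to reject H₀

Answer: t = 1.4438, fail to reject H₀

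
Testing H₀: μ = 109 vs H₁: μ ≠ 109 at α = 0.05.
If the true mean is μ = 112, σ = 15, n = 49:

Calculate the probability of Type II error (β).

SE = σ/√n = 15/√49 = 2.1429
Critical values: μ₀ ± z_0.025×SE = 109 ± 1.960×2.1429
Acceptance region: (104.7999, 113.2001)
Under H₁ (μ = 112): z_high = (113.2001 - 112)/2.1429 = 0.5600, z_low = (104.7999 - 112)/2.1429 = -3.3600
β = P(not reject | H₁) = Φ(0.5600) - Φ(-3.3600) ≈ 0.7119

Answer: β ≈ 0.7119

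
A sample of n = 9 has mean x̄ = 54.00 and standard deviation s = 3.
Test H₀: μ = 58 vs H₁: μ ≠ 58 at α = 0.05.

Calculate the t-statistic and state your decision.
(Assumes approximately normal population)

df = n - 1 = 8
SE = s/√n = 3/√9 = 1.0000
t = (x̄ - μ₀)/SE = (54.00 - 58)/1.0000 = -4.0000
Critical value: t_{0.025,8} = ±2.306
p-value ≈ 0.0039
Decision: reject H₀

Answer: t = -4.0000, reject H₀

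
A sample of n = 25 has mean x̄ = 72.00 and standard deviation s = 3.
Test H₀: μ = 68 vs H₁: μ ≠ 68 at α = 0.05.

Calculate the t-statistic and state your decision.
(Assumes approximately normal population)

Answer: t = 6.6667, reject H₀

Derivation:
df = n - 1 = 24
SE = s/√n = 3/√25 = 0.6000
t = (x̄ - μ₀)/SE = (72.00 - 68)/0.6000 = 6.6667
Critical value: t_{0.025,24} = ±2.064
p-value < 0.0001
Decision: reject H₀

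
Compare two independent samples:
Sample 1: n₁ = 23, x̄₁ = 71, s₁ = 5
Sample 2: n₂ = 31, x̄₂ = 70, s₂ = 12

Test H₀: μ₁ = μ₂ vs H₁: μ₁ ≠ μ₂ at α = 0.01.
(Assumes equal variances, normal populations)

Answer: t = 0.3755, fail to reject H₀

Derivation:
Pooled variance: s²_p = [22×5² + 30×12²]/(52) = 93.6538
s_p = 9.6775
SE = s_p×√(1/n₁ + 1/n₂) = 9.6775×√(1/23 + 1/31) = 2.6633
t = (x̄₁ - x̄₂)/SE = (71 - 70)/2.6633 = 0.3755
df = 52, t-critical = ±2.674
Decision: fail to reject H₀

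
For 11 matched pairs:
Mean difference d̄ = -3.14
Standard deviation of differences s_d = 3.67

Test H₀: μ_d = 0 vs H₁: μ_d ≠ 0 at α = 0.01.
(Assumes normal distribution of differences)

df = n - 1 = 10
SE = s_d/√n = 3.67/√11 = 1.1065
t = d̄/SE = -3.14/1.1065 = -2.8378
Critical value: t_{0.005,10} = ±3.169
p-value ≈ 0.0176
Decision: fail to reject H₀

Answer: t = -2.8378, fail to reject H₀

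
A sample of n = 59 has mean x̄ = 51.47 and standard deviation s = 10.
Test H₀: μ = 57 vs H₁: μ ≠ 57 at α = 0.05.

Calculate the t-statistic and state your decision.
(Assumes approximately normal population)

Answer: t = -4.2476, reject H₀

Derivation:
df = n - 1 = 58
SE = s/√n = 10/√59 = 1.3019
t = (x̄ - μ₀)/SE = (51.47 - 57)/1.3019 = -4.2476
Critical value: t_{0.025,58} = ±2.002
p-value ≈ 0.0001
Decision: reject H₀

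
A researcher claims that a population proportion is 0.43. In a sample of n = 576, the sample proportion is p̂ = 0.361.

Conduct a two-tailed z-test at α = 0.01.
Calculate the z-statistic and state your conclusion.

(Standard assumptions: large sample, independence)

H₀: p = 0.43, H₁: p ≠ 0.43
Standard error: SE = √(p₀(1-p₀)/n) = √(0.43×0.57/576) = 0.020628
z-statistic: z = (p̂ - p₀)/SE = (0.361 - 0.43)/0.020628 = -3.3450
Critical value: z_0.005 = ±2.576
p-value = 0.0008
Decision: reject H₀ at α = 0.01

Answer: z = -3.3450, reject H₀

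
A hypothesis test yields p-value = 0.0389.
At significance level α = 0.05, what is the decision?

Compare p-value to α:
0.0389 < 0.05
Decision: reject H₀

Answer: reject H₀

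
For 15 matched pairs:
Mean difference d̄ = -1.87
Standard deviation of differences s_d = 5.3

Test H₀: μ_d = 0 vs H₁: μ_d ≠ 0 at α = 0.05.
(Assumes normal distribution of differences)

Answer: t = -1.3665, fail to reject H₀

Derivation:
df = n - 1 = 14
SE = s_d/√n = 5.3/√15 = 1.3685
t = d̄/SE = -1.87/1.3685 = -1.3665
Critical value: t_{0.025,14} = ±2.145
p-value ≈ 0.1933
Decision: fail to reject H₀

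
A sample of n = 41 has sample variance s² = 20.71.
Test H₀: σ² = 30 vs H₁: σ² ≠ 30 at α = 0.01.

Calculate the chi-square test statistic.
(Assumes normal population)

Answer: χ² = 27.6133, fail to reject H₀

Derivation:
df = n - 1 = 40
χ² = (n-1)s²/σ₀² = 40×20.71/30 = 27.6133
Critical values: χ²_{0.995,40} = 20.707, χ²_{0.005,40} = 66.766
Rejection region: χ² < 20.707 or χ² > 66.766
Decision: fail to reject H₀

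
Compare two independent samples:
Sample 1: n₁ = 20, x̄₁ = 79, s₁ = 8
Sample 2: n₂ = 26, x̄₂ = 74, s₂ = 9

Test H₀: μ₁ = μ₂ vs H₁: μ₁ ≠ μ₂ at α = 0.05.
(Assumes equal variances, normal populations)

Answer: t = 1.9588, fail to reject H₀

Derivation:
Pooled variance: s²_p = [19×8² + 25×9²]/(44) = 73.6591
s_p = 8.5825
SE = s_p×√(1/n₁ + 1/n₂) = 8.5825×√(1/20 + 1/26) = 2.5526
t = (x̄₁ - x̄₂)/SE = (79 - 74)/2.5526 = 1.9588
df = 44, t-critical = ±2.015
Decision: fail to reject H₀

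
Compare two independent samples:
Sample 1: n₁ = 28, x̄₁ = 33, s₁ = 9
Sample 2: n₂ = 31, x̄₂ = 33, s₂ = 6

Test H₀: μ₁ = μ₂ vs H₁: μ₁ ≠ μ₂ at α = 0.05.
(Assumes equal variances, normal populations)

Pooled variance: s²_p = [27×9² + 30×6²]/(57) = 57.3158
s_p = 7.5707
SE = s_p×√(1/n₁ + 1/n₂) = 7.5707×√(1/28 + 1/31) = 1.9738
t = (x̄₁ - x̄₂)/SE = (33 - 33)/1.9738 = 0.0000
df = 57, t-critical = ±2.002
Decision: fail to reject H₀

Answer: t = 0.0000, fail to reject H₀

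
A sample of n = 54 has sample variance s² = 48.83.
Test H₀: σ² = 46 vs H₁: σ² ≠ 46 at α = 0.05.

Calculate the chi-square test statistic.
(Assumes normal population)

Answer: χ² = 56.2607, fail to reject H₀

Derivation:
df = n - 1 = 53
χ² = (n-1)s²/σ₀² = 53×48.83/46 = 56.2607
Critical values: χ²_{0.975,53} = 34.776, χ²_{0.025,53} = 75.002
Rejection region: χ² < 34.776 or χ² > 75.002
Decision: fail to reject H₀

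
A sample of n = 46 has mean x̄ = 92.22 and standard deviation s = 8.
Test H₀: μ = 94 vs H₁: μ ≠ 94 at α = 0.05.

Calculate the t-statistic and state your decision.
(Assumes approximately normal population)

Answer: t = -1.5091, fail to reject H₀

Derivation:
df = n - 1 = 45
SE = s/√n = 8/√46 = 1.1795
t = (x̄ - μ₀)/SE = (92.22 - 94)/1.1795 = -1.5091
Critical value: t_{0.025,45} = ±2.014
p-value ≈ 0.1383
Decision: fail to reject H₀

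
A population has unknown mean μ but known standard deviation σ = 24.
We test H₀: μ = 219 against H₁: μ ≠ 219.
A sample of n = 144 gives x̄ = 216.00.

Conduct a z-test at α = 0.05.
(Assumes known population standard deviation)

Standard error: SE = σ/√n = 24/√144 = 2.0000
z-statistic: z = (x̄ - μ₀)/SE = (216.00 - 219)/2.0000 = -1.5000
Critical value: ±1.960
p-value = 0.1336
Decision: fail to reject H₀

Answer: z = -1.5000, fail to reject H₀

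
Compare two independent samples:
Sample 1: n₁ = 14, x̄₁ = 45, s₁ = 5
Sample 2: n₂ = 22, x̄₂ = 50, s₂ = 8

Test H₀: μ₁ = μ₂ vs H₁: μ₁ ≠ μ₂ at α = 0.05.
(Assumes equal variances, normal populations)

Pooled variance: s²_p = [13×5² + 21×8²]/(34) = 49.0882
s_p = 7.0063
SE = s_p×√(1/n₁ + 1/n₂) = 7.0063×√(1/14 + 1/22) = 2.3953
t = (x̄₁ - x̄₂)/SE = (45 - 50)/2.3953 = -2.0874
df = 34, t-critical = ±2.032
Decision: reject H₀

Answer: t = -2.0874, reject H₀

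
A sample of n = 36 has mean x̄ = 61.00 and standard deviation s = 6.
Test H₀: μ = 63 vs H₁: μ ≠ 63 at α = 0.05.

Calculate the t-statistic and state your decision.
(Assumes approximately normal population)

Answer: t = -2.0000, fail to reject H₀

Derivation:
df = n - 1 = 35
SE = s/√n = 6/√36 = 1.0000
t = (x̄ - μ₀)/SE = (61.00 - 63)/1.0000 = -2.0000
Critical value: t_{0.025,35} = ±2.030
p-value ≈ 0.0533
Decision: fail to reject H₀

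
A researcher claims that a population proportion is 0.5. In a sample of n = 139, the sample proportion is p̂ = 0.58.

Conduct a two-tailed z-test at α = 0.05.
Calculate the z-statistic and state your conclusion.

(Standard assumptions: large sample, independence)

Answer: z = 1.8864, fail to reject H₀

Derivation:
H₀: p = 0.5, H₁: p ≠ 0.5
Standard error: SE = √(p₀(1-p₀)/n) = √(0.5×0.5/139) = 0.042409
z-statistic: z = (p̂ - p₀)/SE = (0.58 - 0.5)/0.042409 = 1.8864
Critical value: z_0.025 = ±1.960
p-value = 0.0592
Decision: fail to reject H₀ at α = 0.05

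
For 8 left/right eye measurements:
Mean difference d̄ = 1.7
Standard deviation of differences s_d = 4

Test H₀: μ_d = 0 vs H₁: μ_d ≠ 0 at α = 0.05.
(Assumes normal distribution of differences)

df = n - 1 = 7
SE = s_d/√n = 4/√8 = 1.4142
t = d̄/SE = 1.7/1.4142 = 1.2021
Critical value: t_{0.025,7} = ±2.365
p-value ≈ 0.2684
Decision: fail to reject H₀

Answer: t = 1.2021, fail to reject H₀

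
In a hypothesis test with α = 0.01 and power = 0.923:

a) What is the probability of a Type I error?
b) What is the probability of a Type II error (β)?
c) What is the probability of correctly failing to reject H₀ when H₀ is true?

Answer: a) 0.01, b) 0.077, c) 0.99

Derivation:
a) Type I error probability = α = 0.01
b) Power = P(reject H₀ | H₁ true) = 1 - β = 0.923, so Type II error probability = β = 1 - Power = 0.077
c) P(fail to reject H₀ | H₀ true) = 1 - α = 0.99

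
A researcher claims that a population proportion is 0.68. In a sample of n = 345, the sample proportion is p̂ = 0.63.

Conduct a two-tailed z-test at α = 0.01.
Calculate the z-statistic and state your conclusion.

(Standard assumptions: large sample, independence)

Answer: z = -1.9909, fail to reject H₀

Derivation:
H₀: p = 0.68, H₁: p ≠ 0.68
Standard error: SE = √(p₀(1-p₀)/n) = √(0.68×0.32/345) = 0.025114
z-statistic: z = (p̂ - p₀)/SE = (0.63 - 0.68)/0.025114 = -1.9909
Critical value: z_0.005 = ±2.576
p-value = 0.0465
Decision: fail to reject H₀ at α = 0.01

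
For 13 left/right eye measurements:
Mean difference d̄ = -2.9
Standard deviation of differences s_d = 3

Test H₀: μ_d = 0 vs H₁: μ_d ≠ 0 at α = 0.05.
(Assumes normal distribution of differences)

Answer: t = -3.4852, reject H₀

Derivation:
df = n - 1 = 12
SE = s_d/√n = 3/√13 = 0.8321
t = d̄/SE = -2.9/0.8321 = -3.4852
Critical value: t_{0.025,12} = ±2.179
p-value ≈ 0.0045
Decision: reject H₀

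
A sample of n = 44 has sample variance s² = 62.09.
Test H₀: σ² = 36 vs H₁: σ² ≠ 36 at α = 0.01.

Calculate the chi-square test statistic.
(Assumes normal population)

Answer: χ² = 74.1631, reject H₀

Derivation:
df = n - 1 = 43
χ² = (n-1)s²/σ₀² = 43×62.09/36 = 74.1631
Critical values: χ²_{0.995,43} = 22.859, χ²_{0.005,43} = 70.616
Rejection region: χ² < 22.859 or χ² > 70.616
Decision: reject H₀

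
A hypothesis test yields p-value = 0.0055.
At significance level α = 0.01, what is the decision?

Compare p-value to α:
0.0055 < 0.01
Decision: reject H₀

Answer: reject H₀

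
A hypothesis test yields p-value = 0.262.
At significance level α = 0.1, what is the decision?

Answer: fail to reject H₀

Derivation:
Compare p-value to α:
0.262 ≥ 0.1
Decision: fail to reject H₀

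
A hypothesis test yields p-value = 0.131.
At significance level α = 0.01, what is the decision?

Compare p-value to α:
0.131 ≥ 0.01
Decision: fail to reject H₀

Answer: fail to reject H₀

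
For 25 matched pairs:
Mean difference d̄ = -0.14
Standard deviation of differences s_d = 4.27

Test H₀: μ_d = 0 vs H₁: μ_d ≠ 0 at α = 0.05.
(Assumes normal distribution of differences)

df = n - 1 = 24
SE = s_d/√n = 4.27/√25 = 0.8540
t = d̄/SE = -0.14/0.8540 = -0.1639
Critical value: t_{0.025,24} = ±2.064
p-value ≈ 0.8712
Decision: fail to reject H₀

Answer: t = -0.1639, fail to reject H₀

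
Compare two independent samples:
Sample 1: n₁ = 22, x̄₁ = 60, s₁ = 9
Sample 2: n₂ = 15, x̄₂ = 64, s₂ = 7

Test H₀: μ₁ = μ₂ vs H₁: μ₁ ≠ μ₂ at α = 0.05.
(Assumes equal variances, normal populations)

Pooled variance: s²_p = [21×9² + 14×7²]/(35) = 68.2000
s_p = 8.2583
SE = s_p×√(1/n₁ + 1/n₂) = 8.2583×√(1/22 + 1/15) = 2.7653
t = (x̄₁ - x̄₂)/SE = (60 - 64)/2.7653 = -1.4465
df = 35, t-critical = ±2.030
Decision: fail to reject H₀

Answer: t = -1.4465, fail to reject H₀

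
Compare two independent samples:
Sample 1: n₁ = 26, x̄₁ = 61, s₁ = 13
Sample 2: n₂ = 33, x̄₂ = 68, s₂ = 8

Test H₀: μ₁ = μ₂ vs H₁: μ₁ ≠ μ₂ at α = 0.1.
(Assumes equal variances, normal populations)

Pooled variance: s²_p = [25×13² + 32×8²]/(57) = 110.0526
s_p = 10.4906
SE = s_p×√(1/n₁ + 1/n₂) = 10.4906×√(1/26 + 1/33) = 2.7509
t = (x̄₁ - x̄₂)/SE = (61 - 68)/2.7509 = -2.5446
df = 57, t-critical = ±1.672
Decision: reject H₀

Answer: t = -2.5446, reject H₀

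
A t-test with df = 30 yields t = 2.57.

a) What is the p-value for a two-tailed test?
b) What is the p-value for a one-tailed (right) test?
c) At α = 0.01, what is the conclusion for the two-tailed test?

Answer: a) 0.0154, b) 0.0077, c) fail to reject H₀

Derivation:
Using t-distribution with df = 30:
a) Two-tailed: p = 2×P(T > 2.57) = 0.0154
b) One-tailed: p = P(T > 2.57) = 0.0077
c) 0.0154 ≥ 0.01, fail to reject H₀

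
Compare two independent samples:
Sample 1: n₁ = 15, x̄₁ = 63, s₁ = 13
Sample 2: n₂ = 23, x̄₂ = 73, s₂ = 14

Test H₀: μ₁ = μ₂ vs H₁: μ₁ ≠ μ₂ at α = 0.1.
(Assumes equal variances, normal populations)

Answer: t = -2.2123, reject H₀

Derivation:
Pooled variance: s²_p = [14×13² + 22×14²]/(36) = 185.5000
s_p = 13.6198
SE = s_p×√(1/n₁ + 1/n₂) = 13.6198×√(1/15 + 1/23) = 4.5202
t = (x̄₁ - x̄₂)/SE = (63 - 73)/4.5202 = -2.2123
df = 36, t-critical = ±1.688
Decision: reject H₀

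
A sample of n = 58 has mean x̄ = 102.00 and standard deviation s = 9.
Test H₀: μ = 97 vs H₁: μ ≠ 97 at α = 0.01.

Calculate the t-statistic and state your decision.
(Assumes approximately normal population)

Answer: t = 4.2308, reject H₀

Derivation:
df = n - 1 = 57
SE = s/√n = 9/√58 = 1.1818
t = (x̄ - μ₀)/SE = (102.00 - 97)/1.1818 = 4.2308
Critical value: t_{0.005,57} = ±2.665
p-value ≈ 0.0001
Decision: reject H₀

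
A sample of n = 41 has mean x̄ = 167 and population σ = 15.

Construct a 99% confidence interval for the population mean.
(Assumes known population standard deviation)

Answer: (160.9655, 173.0345)

Derivation:
Confidence level: 99%, α = 0.01
z_0.005 = 2.576
SE = σ/√n = 15/√41 = 2.3426
Margin of error = 2.576 × 2.3426 = 6.0345
CI: x̄ ± margin = 167 ± 6.0345
CI: (160.9655, 173.0345)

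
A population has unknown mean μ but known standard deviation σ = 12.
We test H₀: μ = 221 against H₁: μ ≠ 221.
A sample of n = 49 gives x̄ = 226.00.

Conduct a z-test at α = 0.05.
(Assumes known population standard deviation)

Answer: z = 2.9166, reject H₀

Derivation:
Standard error: SE = σ/√n = 12/√49 = 1.7143
z-statistic: z = (x̄ - μ₀)/SE = (226.00 - 221)/1.7143 = 2.9166
Critical value: ±1.960
p-value = 0.0035
Decision: reject H₀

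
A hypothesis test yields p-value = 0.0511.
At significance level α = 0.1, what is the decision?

Compare p-value to α:
0.0511 < 0.1
Decision: reject H₀

Answer: reject H₀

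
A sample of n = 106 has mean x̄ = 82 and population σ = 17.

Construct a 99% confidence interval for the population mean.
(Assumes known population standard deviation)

Answer: (77.7465, 86.2535)

Derivation:
Confidence level: 99%, α = 0.01
z_0.005 = 2.576
SE = σ/√n = 17/√106 = 1.6512
Margin of error = 2.576 × 1.6512 = 4.2535
CI: x̄ ± margin = 82 ± 4.2535
CI: (77.7465, 86.2535)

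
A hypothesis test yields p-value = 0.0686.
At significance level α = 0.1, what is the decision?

Answer: reject H₀

Derivation:
Compare p-value to α:
0.0686 < 0.1
Decision: reject H₀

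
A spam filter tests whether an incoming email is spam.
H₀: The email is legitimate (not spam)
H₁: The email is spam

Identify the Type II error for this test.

A Type I error (probability α) occurs when we reject a true H₀.
A Type II error (probability β) occurs when we fail to reject a false H₀.

Answer: Letting a spam email through to the inbox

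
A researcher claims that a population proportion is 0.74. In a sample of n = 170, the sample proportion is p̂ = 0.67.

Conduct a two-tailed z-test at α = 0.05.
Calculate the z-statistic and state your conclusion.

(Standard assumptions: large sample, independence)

H₀: p = 0.74, H₁: p ≠ 0.74
Standard error: SE = √(p₀(1-p₀)/n) = √(0.74×0.26/170) = 0.033642
z-statistic: z = (p̂ - p₀)/SE = (0.67 - 0.74)/0.033642 = -2.0807
Critical value: z_0.025 = ±1.960
p-value = 0.0375
Decision: reject H₀ at α = 0.05

Answer: z = -2.0807, reject H₀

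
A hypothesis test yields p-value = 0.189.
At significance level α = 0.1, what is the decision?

Compare p-value to α:
0.189 ≥ 0.1
Decision: fail to reject H₀

Answer: fail to reject H₀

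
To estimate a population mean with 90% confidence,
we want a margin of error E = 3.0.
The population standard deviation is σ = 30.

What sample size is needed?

Answer: n = 271

Derivation:
z_0.05 = 1.645
n = (z×σ/E)² = (1.645×30/3.0)²
n = 270.6025
Round up: n = 271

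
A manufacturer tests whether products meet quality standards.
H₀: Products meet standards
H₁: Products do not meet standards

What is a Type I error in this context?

Answer: Rejecting good products that actually meet standards

Derivation:
A Type I error (probability α) occurs when we reject a true H₀.
A Type II error (probability β) occurs when we fail to reject a false H₀.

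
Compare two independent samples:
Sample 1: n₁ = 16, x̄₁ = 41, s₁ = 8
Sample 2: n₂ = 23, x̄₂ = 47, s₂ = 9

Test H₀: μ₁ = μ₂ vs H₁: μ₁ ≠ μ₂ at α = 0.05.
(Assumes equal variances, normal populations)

Pooled variance: s²_p = [15×8² + 22×9²]/(37) = 74.1081
s_p = 8.6086
SE = s_p×√(1/n₁ + 1/n₂) = 8.6086×√(1/16 + 1/23) = 2.8025
t = (x̄₁ - x̄₂)/SE = (41 - 47)/2.8025 = -2.1409
df = 37, t-critical = ±2.026
Decision: reject H₀

Answer: t = -2.1409, reject H₀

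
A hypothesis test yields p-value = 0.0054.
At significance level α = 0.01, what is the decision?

Compare p-value to α:
0.0054 < 0.01
Decision: reject H₀

Answer: reject H₀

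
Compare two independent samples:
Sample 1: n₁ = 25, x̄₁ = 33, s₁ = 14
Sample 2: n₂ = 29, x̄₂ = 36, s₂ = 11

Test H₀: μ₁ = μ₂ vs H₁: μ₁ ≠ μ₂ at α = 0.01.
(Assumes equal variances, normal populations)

Pooled variance: s²_p = [24×14² + 28×11²]/(52) = 155.6154
s_p = 12.4746
SE = s_p×√(1/n₁ + 1/n₂) = 12.4746×√(1/25 + 1/29) = 3.4045
t = (x̄₁ - x̄₂)/SE = (33 - 36)/3.4045 = -0.8812
df = 52, t-critical = ±2.674
Decision: fail to reject H₀

Answer: t = -0.8812, fail to reject H₀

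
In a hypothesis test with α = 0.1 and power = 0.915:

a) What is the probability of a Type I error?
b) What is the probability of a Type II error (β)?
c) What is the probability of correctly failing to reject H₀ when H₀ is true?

Answer: a) 0.1, b) 0.085, c) 0.9

Derivation:
a) Type I error probability = α = 0.1
b) Power = P(reject H₀ | H₁ true) = 1 - β = 0.915, so Type II error probability = β = 1 - Power = 0.085
c) P(fail to reject H₀ | H₀ true) = 1 - α = 0.9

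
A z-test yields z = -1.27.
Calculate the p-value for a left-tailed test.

Answer: p-value ≈ 0.1020

Derivation:
For z = -1.27:
p = P(Z < -1.27) = Φ(-1.27) = 0.1020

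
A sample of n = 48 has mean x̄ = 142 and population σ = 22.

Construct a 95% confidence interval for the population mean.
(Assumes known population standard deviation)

Confidence level: 95%, α = 0.05
z_0.025 = 1.960
SE = σ/√n = 22/√48 = 3.1754
Margin of error = 1.960 × 3.1754 = 6.2238
CI: x̄ ± margin = 142 ± 6.2238
CI: (135.7762, 148.2238)

Answer: (135.7762, 148.2238)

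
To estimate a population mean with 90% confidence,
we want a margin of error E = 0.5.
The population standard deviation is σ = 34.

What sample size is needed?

z_0.05 = 1.645
n = (z×σ/E)² = (1.645×34/0.5)²
n = 12512.6596
Round up: n = 12513

Answer: n = 12513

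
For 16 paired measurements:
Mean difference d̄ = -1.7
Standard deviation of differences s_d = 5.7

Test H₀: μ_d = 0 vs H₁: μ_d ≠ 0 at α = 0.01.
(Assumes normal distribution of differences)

Answer: t = -1.1930, fail to reject H₀

Derivation:
df = n - 1 = 15
SE = s_d/√n = 5.7/√16 = 1.4250
t = d̄/SE = -1.7/1.4250 = -1.1930
Critical value: t_{0.005,15} = ±2.947
p-value ≈ 0.2514
Decision: fail to reject H₀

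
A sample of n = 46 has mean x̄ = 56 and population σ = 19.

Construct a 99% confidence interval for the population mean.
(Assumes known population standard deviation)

Confidence level: 99%, α = 0.01
z_0.005 = 2.576
SE = σ/√n = 19/√46 = 2.8014
Margin of error = 2.576 × 2.8014 = 7.2164
CI: x̄ ± margin = 56 ± 7.2164
CI: (48.7836, 63.2164)

Answer: (48.7836, 63.2164)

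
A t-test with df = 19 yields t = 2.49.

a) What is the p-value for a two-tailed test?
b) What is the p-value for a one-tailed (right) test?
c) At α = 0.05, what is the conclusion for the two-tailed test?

Using t-distribution with df = 19:
a) Two-tailed: p = 2×P(T > 2.49) = 0.0222
b) One-tailed: p = P(T > 2.49) = 0.0111
c) 0.0222 < 0.05, reject H₀

Answer: a) 0.0222, b) 0.0111, c) reject H₀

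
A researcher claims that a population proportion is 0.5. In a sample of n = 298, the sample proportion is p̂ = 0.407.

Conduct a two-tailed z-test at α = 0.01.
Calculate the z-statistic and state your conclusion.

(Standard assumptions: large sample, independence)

Answer: z = -3.2109, reject H₀

Derivation:
H₀: p = 0.5, H₁: p ≠ 0.5
Standard error: SE = √(p₀(1-p₀)/n) = √(0.5×0.5/298) = 0.028964
z-statistic: z = (p̂ - p₀)/SE = (0.407 - 0.5)/0.028964 = -3.2109
Critical value: z_0.005 = ±2.576
p-value = 0.0013
Decision: reject H₀ at α = 0.01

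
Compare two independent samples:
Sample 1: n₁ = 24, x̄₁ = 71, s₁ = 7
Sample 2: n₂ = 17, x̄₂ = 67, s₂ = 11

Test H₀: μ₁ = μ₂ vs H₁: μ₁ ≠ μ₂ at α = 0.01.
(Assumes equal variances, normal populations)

Pooled variance: s²_p = [23×7² + 16×11²]/(39) = 78.5385
s_p = 8.8622
SE = s_p×√(1/n₁ + 1/n₂) = 8.8622×√(1/24 + 1/17) = 2.8093
t = (x̄₁ - x̄₂)/SE = (71 - 67)/2.8093 = 1.4238
df = 39, t-critical = ±2.708
Decision: fail to reject H₀

Answer: t = 1.4238, fail to reject H₀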